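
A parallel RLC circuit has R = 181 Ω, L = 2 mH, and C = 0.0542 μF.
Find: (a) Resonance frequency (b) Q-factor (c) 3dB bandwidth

Step 1 — Resonance: ω₀ = 1/√(LC) = 1/√(0.002·5.42e-08) = 9.605e+04 rad/s.
Step 2 — f₀ = ω₀/(2π) = 1.529e+04 Hz.
Step 3 — Parallel Q: Q = R/(ω₀L) = 181/(9.605e+04·0.002) = 0.9422.
Step 4 — Bandwidth: Δω = ω₀/Q = 1.019e+05 rad/s; BW = Δω/(2π) = 1.622e+04 Hz.

(a) f₀ = 1.529e+04 Hz  (b) Q = 0.9422  (c) BW = 1.622e+04 Hz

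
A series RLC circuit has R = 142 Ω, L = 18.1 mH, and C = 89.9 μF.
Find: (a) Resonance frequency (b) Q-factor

Step 1 — Resonance condition Im(Z)=0 gives ω₀ = 1/√(LC).
Step 2 — ω₀ = 1/√(0.0181·8.99e-05) = 783.9 rad/s.
Step 3 — f₀ = ω₀/(2π) = 124.8 Hz.
Step 4 — Series Q: Q = ω₀L/R = 783.9·0.0181/142 = 0.09992.

(a) f₀ = 124.8 Hz  (b) Q = 0.09992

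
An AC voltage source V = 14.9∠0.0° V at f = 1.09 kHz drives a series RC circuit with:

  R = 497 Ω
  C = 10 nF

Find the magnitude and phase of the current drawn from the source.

Step 1 — Angular frequency: ω = 2π·f = 2π·1090 = 6849 rad/s.
Step 2 — Component impedances:
  R: Z = R = 497 Ω
  C: Z = 1/(jωC) = -j/(ω·C) = 0 - j1.46e+04 Ω
Step 3 — Series combination: Z_total = R + C = 497 - j1.46e+04 Ω = 1.461e+04∠-88.1° Ω.
Step 4 — Source phasor: V = 14.9∠0.0° V = 14.9 V.
Step 5 — Ohm's law: I = V / Z_total = (14.9) / (497 - j1.46e+04) = 3.469e-05 + j0.001019 A.
Step 6 — Convert to polar: |I| = 0.00102 A, ∠I = 88.1°.

I = 0.00102∠88.1° A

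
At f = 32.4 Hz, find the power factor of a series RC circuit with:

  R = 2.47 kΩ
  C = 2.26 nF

Step 1 — Angular frequency: ω = 2π·f = 2π·32.4 = 203.6 rad/s.
Step 2 — Component impedances:
  R: Z = R = 2470 Ω
  C: Z = 1/(jωC) = -j/(ω·C) = 0 - j2.174e+06 Ω
Step 3 — Series combination: Z_total = R + C = 2470 - j2.174e+06 Ω = 2.174e+06∠-89.9° Ω.
Step 4 — Power factor: PF = cos(φ) = Re(Z)/|Z| = 2470/2.174e+06 = 0.001136.
Step 5 — Type: Im(Z) = -2.174e+06 ⇒ leading (phase φ = -89.9°).

PF = 0.001136 (leading, φ = -89.9°)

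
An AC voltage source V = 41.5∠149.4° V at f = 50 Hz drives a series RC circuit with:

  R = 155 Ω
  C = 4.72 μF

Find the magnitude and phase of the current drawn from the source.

Step 1 — Angular frequency: ω = 2π·f = 2π·50 = 314.2 rad/s.
Step 2 — Component impedances:
  R: Z = R = 155 Ω
  C: Z = 1/(jωC) = -j/(ω·C) = 0 - j674.4 Ω
Step 3 — Series combination: Z_total = R + C = 155 - j674.4 Ω = 692∠-77.1° Ω.
Step 4 — Source phasor: V = 41.5∠149.4° V = -35.72 + j21.13 V.
Step 5 — Ohm's law: I = V / Z_total = (-35.72 + j21.13) / (155 - j674.4) = -0.04132 - j0.04347 A.
Step 6 — Convert to polar: |I| = 0.05997 A, ∠I = -133.5°.

I = 0.05997∠-133.5° A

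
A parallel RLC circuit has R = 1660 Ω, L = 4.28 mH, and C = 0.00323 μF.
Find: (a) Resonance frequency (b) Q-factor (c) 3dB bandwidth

Step 1 — Resonance: ω₀ = 1/√(LC) = 1/√(0.00428·3.23e-09) = 2.69e+05 rad/s.
Step 2 — f₀ = ω₀/(2π) = 4.281e+04 Hz.
Step 3 — Parallel Q: Q = R/(ω₀L) = 1660/(2.69e+05·0.00428) = 1.442.
Step 4 — Bandwidth: Δω = ω₀/Q = 1.865e+05 rad/s; BW = Δω/(2π) = 2.968e+04 Hz.

(a) f₀ = 4.281e+04 Hz  (b) Q = 1.442  (c) BW = 2.968e+04 Hz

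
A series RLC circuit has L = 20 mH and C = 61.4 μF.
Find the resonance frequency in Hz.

Step 1 — Resonance condition Im(Z)=0 gives ω₀ = 1/√(LC).
Step 2 — ω₀ = 1/√(0.02·6.14e-05) = 902.4 rad/s.
Step 3 — f₀ = ω₀/(2π) = 143.6 Hz.

f₀ = 143.6 Hz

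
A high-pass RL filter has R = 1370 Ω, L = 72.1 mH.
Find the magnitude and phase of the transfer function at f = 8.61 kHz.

Step 1 — Angular frequency: ω = 2π·8610 = 5.41e+04 rad/s.
Step 2 — Transfer function: H(jω) = jωL/(R + jωL).
Step 3 — Numerator jωL = j·3900; denominator R + jωL = 1370 + j3900.
Step 4 — H = 0.8902 + j0.3127.
Step 5 — Magnitude: |H| = 0.9435 (-0.5 dB); phase: φ = 19.4°.

|H| = 0.9435 (-0.5 dB), φ = 19.4°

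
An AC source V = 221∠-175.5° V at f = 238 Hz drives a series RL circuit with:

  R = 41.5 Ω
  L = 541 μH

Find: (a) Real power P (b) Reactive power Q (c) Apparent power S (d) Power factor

Step 1 — Angular frequency: ω = 2π·f = 2π·238 = 1495 rad/s.
Step 2 — Component impedances:
  R: Z = R = 41.5 Ω
  L: Z = jωL = j·1495·0.000541 = 0 + j0.809 Ω
Step 3 — Series combination: Z_total = R + L = 41.5 + j0.809 Ω = 41.51∠1.1° Ω.
Step 4 — Source phasor: V = 221∠-175.5° V = -220.3 - j17.34 V.
Step 5 — Current: I = V / Z = -5.315 - j0.3142 A = 5.324∠-176.6° A.
Step 6 — Complex power: S = V·I* = 1176 + j22.93 VA.
Step 7 — Real power: P = Re(S) = 1176 W.
Step 8 — Reactive power: Q = Im(S) = 22.93 VAR.
Step 9 — Apparent power: |S| = 1177 VA.
Step 10 — Power factor: PF = P/|S| = 0.9998 (lagging).

(a) P = 1176 W  (b) Q = 22.93 VAR  (c) S = 1177 VA  (d) PF = 0.9998 (lagging)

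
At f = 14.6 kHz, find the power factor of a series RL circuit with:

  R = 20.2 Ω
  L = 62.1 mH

Step 1 — Angular frequency: ω = 2π·f = 2π·1.46e+04 = 9.173e+04 rad/s.
Step 2 — Component impedances:
  R: Z = R = 20.2 Ω
  L: Z = jωL = j·9.173e+04·0.0621 = 0 + j5697 Ω
Step 3 — Series combination: Z_total = R + L = 20.2 + j5697 Ω = 5697∠89.8° Ω.
Step 4 — Power factor: PF = cos(φ) = Re(Z)/|Z| = 20.2/5697 = 0.003546.
Step 5 — Type: Im(Z) = 5697 ⇒ lagging (phase φ = 89.8°).

PF = 0.003546 (lagging, φ = 89.8°)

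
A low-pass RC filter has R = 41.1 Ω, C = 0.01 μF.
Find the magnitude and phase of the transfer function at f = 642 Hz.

Step 1 — Angular frequency: ω = 2π·642 = 4034 rad/s.
Step 2 — Transfer function: H(jω) = 1/(1 + jωRC).
Step 3 — Denominator: 1 + jωRC = 1 + j·4034·41.1·1e-08 = 1 + j0.001658.
Step 4 — H = 1 - j0.001658.
Step 5 — Magnitude: |H| = 1 (-0.0 dB); phase: φ = -0.1°.

|H| = 1 (-0.0 dB), φ = -0.1°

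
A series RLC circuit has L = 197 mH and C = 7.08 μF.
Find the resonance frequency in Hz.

Step 1 — Resonance condition Im(Z)=0 gives ω₀ = 1/√(LC).
Step 2 — ω₀ = 1/√(0.197·7.08e-06) = 846.7 rad/s.
Step 3 — f₀ = ω₀/(2π) = 134.8 Hz.

f₀ = 134.8 Hz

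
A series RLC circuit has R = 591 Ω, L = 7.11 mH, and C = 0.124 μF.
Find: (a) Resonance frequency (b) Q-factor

Step 1 — Resonance condition Im(Z)=0 gives ω₀ = 1/√(LC).
Step 2 — ω₀ = 1/√(0.00711·1.24e-07) = 3.368e+04 rad/s.
Step 3 — f₀ = ω₀/(2π) = 5360 Hz.
Step 4 — Series Q: Q = ω₀L/R = 3.368e+04·0.00711/591 = 0.4052.

(a) f₀ = 5360 Hz  (b) Q = 0.4052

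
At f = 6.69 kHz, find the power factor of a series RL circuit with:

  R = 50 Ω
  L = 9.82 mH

Step 1 — Angular frequency: ω = 2π·f = 2π·6690 = 4.203e+04 rad/s.
Step 2 — Component impedances:
  R: Z = R = 50 Ω
  L: Z = jωL = j·4.203e+04·0.00982 = 0 + j412.8 Ω
Step 3 — Series combination: Z_total = R + L = 50 + j412.8 Ω = 415.8∠83.1° Ω.
Step 4 — Power factor: PF = cos(φ) = Re(Z)/|Z| = 50/415.8 = 0.1203.
Step 5 — Type: Im(Z) = 412.8 ⇒ lagging (phase φ = 83.1°).

PF = 0.1203 (lagging, φ = 83.1°)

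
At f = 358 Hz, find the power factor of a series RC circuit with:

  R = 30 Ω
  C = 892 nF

Step 1 — Angular frequency: ω = 2π·f = 2π·358 = 2249 rad/s.
Step 2 — Component impedances:
  R: Z = R = 30 Ω
  C: Z = 1/(jωC) = -j/(ω·C) = 0 - j498.4 Ω
Step 3 — Series combination: Z_total = R + C = 30 - j498.4 Ω = 499.3∠-86.6° Ω.
Step 4 — Power factor: PF = cos(φ) = Re(Z)/|Z| = 30/499.3 = 0.06008.
Step 5 — Type: Im(Z) = -498.4 ⇒ leading (phase φ = -86.6°).

PF = 0.06008 (leading, φ = -86.6°)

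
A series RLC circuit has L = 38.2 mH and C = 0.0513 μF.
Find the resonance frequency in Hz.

Step 1 — Resonance condition Im(Z)=0 gives ω₀ = 1/√(LC).
Step 2 — ω₀ = 1/√(0.0382·5.13e-08) = 2.259e+04 rad/s.
Step 3 — f₀ = ω₀/(2π) = 3595 Hz.

f₀ = 3595 Hz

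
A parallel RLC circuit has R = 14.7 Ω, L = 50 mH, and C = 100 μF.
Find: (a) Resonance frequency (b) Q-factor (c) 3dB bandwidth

Step 1 — Resonance: ω₀ = 1/√(LC) = 1/√(0.05·0.0001) = 447.2 rad/s.
Step 2 — f₀ = ω₀/(2π) = 71.18 Hz.
Step 3 — Parallel Q: Q = R/(ω₀L) = 14.7/(447.2·0.05) = 0.6574.
Step 4 — Bandwidth: Δω = ω₀/Q = 680.3 rad/s; BW = Δω/(2π) = 108.3 Hz.

(a) f₀ = 71.18 Hz  (b) Q = 0.6574  (c) BW = 108.3 Hz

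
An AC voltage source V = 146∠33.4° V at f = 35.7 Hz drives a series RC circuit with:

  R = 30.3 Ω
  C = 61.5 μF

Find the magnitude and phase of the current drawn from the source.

Step 1 — Angular frequency: ω = 2π·f = 2π·35.7 = 224.3 rad/s.
Step 2 — Component impedances:
  R: Z = R = 30.3 Ω
  C: Z = 1/(jωC) = -j/(ω·C) = 0 - j72.49 Ω
Step 3 — Series combination: Z_total = R + C = 30.3 - j72.49 Ω = 78.57∠-67.3° Ω.
Step 4 — Source phasor: V = 146∠33.4° V = 121.9 + j80.37 V.
Step 5 — Ohm's law: I = V / Z_total = (121.9 + j80.37) / (30.3 - j72.49) = -0.3455 + j1.826 A.
Step 6 — Convert to polar: |I| = 1.858 A, ∠I = 100.7°.

I = 1.858∠100.7° A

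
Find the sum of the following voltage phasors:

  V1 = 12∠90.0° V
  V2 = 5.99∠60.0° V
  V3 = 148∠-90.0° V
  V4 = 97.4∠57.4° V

Step 1 — Convert each phasor to rectangular form:
  V1 = 12·(cos(90.0°) + j·sin(90.0°)) = 0 + j12 V
  V2 = 5.99·(cos(60.0°) + j·sin(60.0°)) = 2.995 + j5.187 V
  V3 = 148·(cos(-90.0°) + j·sin(-90.0°)) = 0 - j148 V
  V4 = 97.4·(cos(57.4°) + j·sin(57.4°)) = 52.48 + j82.05 V
Step 2 — Sum components: V_total = 55.47 - j48.76 V.
Step 3 — Convert to polar: |V_total| = 73.85 V, ∠V_total = -41.3°.

V_total = 73.85∠-41.3° V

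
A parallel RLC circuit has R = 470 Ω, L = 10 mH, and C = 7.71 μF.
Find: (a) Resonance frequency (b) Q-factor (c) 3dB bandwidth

Step 1 — Resonance: ω₀ = 1/√(LC) = 1/√(0.01·7.71e-06) = 3601 rad/s.
Step 2 — f₀ = ω₀/(2π) = 573.2 Hz.
Step 3 — Parallel Q: Q = R/(ω₀L) = 470/(3601·0.01) = 13.05.
Step 4 — Bandwidth: Δω = ω₀/Q = 276 rad/s; BW = Δω/(2π) = 43.92 Hz.

(a) f₀ = 573.2 Hz  (b) Q = 13.05  (c) BW = 43.92 Hz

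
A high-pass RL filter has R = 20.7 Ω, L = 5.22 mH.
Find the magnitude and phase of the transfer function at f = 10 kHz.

Step 1 — Angular frequency: ω = 2π·1e+04 = 6.283e+04 rad/s.
Step 2 — Transfer function: H(jω) = jωL/(R + jωL).
Step 3 — Numerator jωL = j·328; denominator R + jωL = 20.7 + j328.
Step 4 — H = 0.996 + j0.06286.
Step 5 — Magnitude: |H| = 0.998 (-0.0 dB); phase: φ = 3.6°.

|H| = 0.998 (-0.0 dB), φ = 3.6°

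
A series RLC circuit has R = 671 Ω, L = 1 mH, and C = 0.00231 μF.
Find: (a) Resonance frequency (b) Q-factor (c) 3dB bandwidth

Step 1 — Resonance: ω₀ = 1/√(LC) = 1/√(0.001·2.31e-09) = 6.58e+05 rad/s.
Step 2 — f₀ = ω₀/(2π) = 1.047e+05 Hz.
Step 3 — Series Q: Q = ω₀L/R = 6.58e+05·0.001/671 = 0.9806.
Step 4 — Bandwidth: Δω = ω₀/Q = 6.71e+05 rad/s; BW = Δω/(2π) = 1.068e+05 Hz.

(a) f₀ = 1.047e+05 Hz  (b) Q = 0.9806  (c) BW = 1.068e+05 Hz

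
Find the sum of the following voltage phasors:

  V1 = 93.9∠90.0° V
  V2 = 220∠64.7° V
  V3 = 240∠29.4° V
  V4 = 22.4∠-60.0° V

Step 1 — Convert each phasor to rectangular form:
  V1 = 93.9·(cos(90.0°) + j·sin(90.0°)) = 0 + j93.9 V
  V2 = 220·(cos(64.7°) + j·sin(64.7°)) = 94.02 + j198.9 V
  V3 = 240·(cos(29.4°) + j·sin(29.4°)) = 209.1 + j117.8 V
  V4 = 22.4·(cos(-60.0°) + j·sin(-60.0°)) = 11.2 - j19.4 V
Step 2 — Sum components: V_total = 314.3 + j391.2 V.
Step 3 — Convert to polar: |V_total| = 501.8 V, ∠V_total = 51.2°.

V_total = 501.8∠51.2° V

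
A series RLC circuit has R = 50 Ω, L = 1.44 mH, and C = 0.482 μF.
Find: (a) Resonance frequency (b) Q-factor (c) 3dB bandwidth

Step 1 — Resonance: ω₀ = 1/√(LC) = 1/√(0.00144·4.82e-07) = 3.796e+04 rad/s.
Step 2 — f₀ = ω₀/(2π) = 6041 Hz.
Step 3 — Series Q: Q = ω₀L/R = 3.796e+04·0.00144/50 = 1.093.
Step 4 — Bandwidth: Δω = ω₀/Q = 3.472e+04 rad/s; BW = Δω/(2π) = 5526 Hz.

(a) f₀ = 6041 Hz  (b) Q = 1.093  (c) BW = 5526 Hz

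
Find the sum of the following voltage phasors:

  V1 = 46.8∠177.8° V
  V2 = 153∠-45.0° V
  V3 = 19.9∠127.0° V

Step 1 — Convert each phasor to rectangular form:
  V1 = 46.8·(cos(177.8°) + j·sin(177.8°)) = -46.77 + j1.797 V
  V2 = 153·(cos(-45.0°) + j·sin(-45.0°)) = 108.2 - j108.2 V
  V3 = 19.9·(cos(127.0°) + j·sin(127.0°)) = -11.98 + j15.89 V
Step 2 — Sum components: V_total = 49.45 - j90.5 V.
Step 3 — Convert to polar: |V_total| = 103.1 V, ∠V_total = -61.3°.

V_total = 103.1∠-61.3° V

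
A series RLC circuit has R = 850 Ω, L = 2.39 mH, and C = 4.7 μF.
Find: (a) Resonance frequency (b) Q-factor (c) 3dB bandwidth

Step 1 — Resonance: ω₀ = 1/√(LC) = 1/√(0.00239·4.7e-06) = 9435 rad/s.
Step 2 — f₀ = ω₀/(2π) = 1502 Hz.
Step 3 — Series Q: Q = ω₀L/R = 9435·0.00239/850 = 0.02653.
Step 4 — Bandwidth: Δω = ω₀/Q = 3.556e+05 rad/s; BW = Δω/(2π) = 5.66e+04 Hz.

(a) f₀ = 1502 Hz  (b) Q = 0.02653  (c) BW = 5.66e+04 Hz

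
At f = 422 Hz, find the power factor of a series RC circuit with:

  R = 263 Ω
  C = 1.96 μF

Step 1 — Angular frequency: ω = 2π·f = 2π·422 = 2652 rad/s.
Step 2 — Component impedances:
  R: Z = R = 263 Ω
  C: Z = 1/(jωC) = -j/(ω·C) = 0 - j192.4 Ω
Step 3 — Series combination: Z_total = R + C = 263 - j192.4 Ω = 325.9∠-36.2° Ω.
Step 4 — Power factor: PF = cos(φ) = Re(Z)/|Z| = 263/325.875 = 0.8071.
Step 5 — Type: Im(Z) = -192.4 ⇒ leading (phase φ = -36.2°).

PF = 0.8071 (leading, φ = -36.2°)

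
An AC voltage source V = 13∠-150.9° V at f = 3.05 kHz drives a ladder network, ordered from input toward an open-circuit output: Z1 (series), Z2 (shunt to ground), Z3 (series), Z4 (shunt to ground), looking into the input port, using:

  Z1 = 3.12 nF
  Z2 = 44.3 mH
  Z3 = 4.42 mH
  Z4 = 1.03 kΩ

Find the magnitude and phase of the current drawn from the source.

Step 1 — Angular frequency: ω = 2π·f = 2π·3050 = 1.916e+04 rad/s.
Step 2 — Component impedances:
  Z1: Z = 1/(jωC) = -j/(ω·C) = 0 - j1.672e+04 Ω
  Z2: Z = jωL = j·1.916e+04·0.0443 = 0 + j849 Ω
  Z3: Z = jωL = j·1.916e+04·0.00442 = 0 + j84.7 Ω
  Z4: Z = R = 1030 Ω
Step 3 — Ladder network (open output): work backward from the far end, alternating series and parallel combinations. Z_in = 384.1 - j1.622e+04 Ω = 1.623e+04∠-88.6° Ω.
Step 4 — Source phasor: V = 13∠-150.9° V = -11.36 - j6.322 V.
Step 5 — Ohm's law: I = V / Z_total = (-11.36 - j6.322) / (384.1 - j1.622e+04) = 0.0003729 - j0.000709 A.
Step 6 — Convert to polar: |I| = 0.000801 A, ∠I = -62.3°.

I = 0.000801∠-62.3° A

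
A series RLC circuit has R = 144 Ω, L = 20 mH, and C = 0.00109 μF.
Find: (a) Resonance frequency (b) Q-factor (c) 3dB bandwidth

Step 1 — Resonance: ω₀ = 1/√(LC) = 1/√(0.02·1.09e-09) = 2.142e+05 rad/s.
Step 2 — f₀ = ω₀/(2π) = 3.409e+04 Hz.
Step 3 — Series Q: Q = ω₀L/R = 2.142e+05·0.02/144 = 29.75.
Step 4 — Bandwidth: Δω = ω₀/Q = 7200 rad/s; BW = Δω/(2π) = 1146 Hz.

(a) f₀ = 3.409e+04 Hz  (b) Q = 29.75  (c) BW = 1146 Hz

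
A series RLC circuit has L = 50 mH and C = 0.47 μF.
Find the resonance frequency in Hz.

Step 1 — Resonance condition Im(Z)=0 gives ω₀ = 1/√(LC).
Step 2 — ω₀ = 1/√(0.05·4.7e-07) = 6523 rad/s.
Step 3 — f₀ = ω₀/(2π) = 1038 Hz.

f₀ = 1038 Hz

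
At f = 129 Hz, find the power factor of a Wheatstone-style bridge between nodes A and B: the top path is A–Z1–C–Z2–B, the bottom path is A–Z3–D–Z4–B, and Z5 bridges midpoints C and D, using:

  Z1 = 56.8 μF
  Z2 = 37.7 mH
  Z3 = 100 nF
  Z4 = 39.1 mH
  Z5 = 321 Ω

Step 1 — Angular frequency: ω = 2π·f = 2π·129 = 810.5 rad/s.
Step 2 — Component impedances:
  Z1: Z = 1/(jωC) = -j/(ω·C) = 0 - j21.72 Ω
  Z2: Z = jωL = j·810.5·0.0377 = 0 + j30.56 Ω
  Z3: Z = 1/(jωC) = -j/(ω·C) = 0 - j1.234e+04 Ω
  Z4: Z = jωL = j·810.5·0.0391 = 0 + j31.69 Ω
  Z5: Z = R = 321 Ω
Step 3 — Bridge requires nodal analysis (the Z5 bridge couples midpoints C and D, so the two paths cannot be reduced to a simple series/parallel combination). Setting node B to ground and injecting 1 A at node A, the 3-node admittance system at A, C, D solves to V_A = Z_AB = 2.811 + j8.294 Ω = 8.758∠71.3° Ω.
Step 4 — Power factor: PF = cos(φ) = Re(Z)/|Z| = 2.8106/8.7577 = 0.3209.
Step 5 — Type: Im(Z) = 8.294 ⇒ lagging (phase φ = 71.3°).

PF = 0.3209 (lagging, φ = 71.3°)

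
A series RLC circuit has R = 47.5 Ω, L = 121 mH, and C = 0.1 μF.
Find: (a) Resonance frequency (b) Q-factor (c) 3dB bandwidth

Step 1 — Resonance condition Im(Z)=0 gives ω₀ = 1/√(LC).
Step 2 — ω₀ = 1/√(0.121·1e-07) = 9091 rad/s.
Step 3 — f₀ = ω₀/(2π) = 1447 Hz.
Step 4 — Series Q: Q = ω₀L/R = 9091·0.121/47.5 = 23.16.
Step 5 — 3dB bandwidth: Δω = ω₀/Q = 392.6 rad/s; BW = Δω/(2π) = 62.48 Hz.

(a) f₀ = 1447 Hz  (b) Q = 23.16  (c) BW = 62.48 Hz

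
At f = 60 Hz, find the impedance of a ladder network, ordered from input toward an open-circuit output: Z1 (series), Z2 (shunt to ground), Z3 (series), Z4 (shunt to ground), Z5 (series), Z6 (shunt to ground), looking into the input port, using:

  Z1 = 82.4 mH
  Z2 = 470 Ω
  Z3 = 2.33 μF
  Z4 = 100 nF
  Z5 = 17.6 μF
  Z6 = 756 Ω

Step 1 — Angular frequency: ω = 2π·f = 2π·60 = 377 rad/s.
Step 2 — Component impedances:
  Z1: Z = jωL = j·377·0.0824 = 0 + j31.06 Ω
  Z2: Z = R = 470 Ω
  Z3: Z = 1/(jωC) = -j/(ω·C) = 0 - j1138 Ω
  Z4: Z = 1/(jωC) = -j/(ω·C) = 0 - j2.653e+04 Ω
  Z5: Z = 1/(jωC) = -j/(ω·C) = 0 - j150.7 Ω
  Z6: Z = R = 756 Ω
Step 3 — Ladder network (open output): work backward from the far end, alternating series and parallel combinations. Z_in = 385.9 - j59.46 Ω = 390.4∠-8.8° Ω.

Z = 385.9 - j59.46 Ω = 390.4∠-8.8° Ω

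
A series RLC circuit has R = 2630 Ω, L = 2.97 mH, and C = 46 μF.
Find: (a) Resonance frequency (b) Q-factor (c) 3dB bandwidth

Step 1 — Resonance condition Im(Z)=0 gives ω₀ = 1/√(LC).
Step 2 — ω₀ = 1/√(0.00297·4.6e-05) = 2705 rad/s.
Step 3 — f₀ = ω₀/(2π) = 430.6 Hz.
Step 4 — Series Q: Q = ω₀L/R = 2705·0.00297/2630 = 0.003055.
Step 5 — 3dB bandwidth: Δω = ω₀/Q = 8.855e+05 rad/s; BW = Δω/(2π) = 1.409e+05 Hz.

(a) f₀ = 430.6 Hz  (b) Q = 0.003055  (c) BW = 1.409e+05 Hz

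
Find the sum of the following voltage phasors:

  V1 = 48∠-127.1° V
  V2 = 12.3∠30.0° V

Step 1 — Convert each phasor to rectangular form:
  V1 = 48·(cos(-127.1°) + j·sin(-127.1°)) = -28.95 - j38.28 V
  V2 = 12.3·(cos(30.0°) + j·sin(30.0°)) = 10.65 + j6.15 V
Step 2 — Sum components: V_total = -18.3 - j32.13 V.
Step 3 — Convert to polar: |V_total| = 36.98 V, ∠V_total = -119.7°.

V_total = 36.98∠-119.7° V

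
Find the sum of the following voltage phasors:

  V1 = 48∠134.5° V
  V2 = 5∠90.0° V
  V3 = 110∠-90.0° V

Step 1 — Convert each phasor to rectangular form:
  V1 = 48·(cos(134.5°) + j·sin(134.5°)) = -33.64 + j34.24 V
  V2 = 5·(cos(90.0°) + j·sin(90.0°)) = 0 + j5 V
  V3 = 110·(cos(-90.0°) + j·sin(-90.0°)) = 0 - j110 V
Step 2 — Sum components: V_total = -33.64 - j70.76 V.
Step 3 — Convert to polar: |V_total| = 78.35 V, ∠V_total = -115.4°.

V_total = 78.35∠-115.4° V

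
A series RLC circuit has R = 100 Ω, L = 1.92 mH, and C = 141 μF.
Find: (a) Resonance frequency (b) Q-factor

Step 1 — Resonance condition Im(Z)=0 gives ω₀ = 1/√(LC).
Step 2 — ω₀ = 1/√(0.00192·0.000141) = 1922 rad/s.
Step 3 — f₀ = ω₀/(2π) = 305.9 Hz.
Step 4 — Series Q: Q = ω₀L/R = 1922·0.00192/100 = 0.0369.

(a) f₀ = 305.9 Hz  (b) Q = 0.0369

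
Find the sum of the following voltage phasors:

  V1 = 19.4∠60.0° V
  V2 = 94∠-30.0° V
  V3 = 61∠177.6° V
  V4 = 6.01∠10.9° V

Step 1 — Convert each phasor to rectangular form:
  V1 = 19.4·(cos(60.0°) + j·sin(60.0°)) = 9.7 + j16.8 V
  V2 = 94·(cos(-30.0°) + j·sin(-30.0°)) = 81.41 - j47 V
  V3 = 61·(cos(177.6°) + j·sin(177.6°)) = -60.95 + j2.554 V
  V4 = 6.01·(cos(10.9°) + j·sin(10.9°)) = 5.902 + j1.136 V
Step 2 — Sum components: V_total = 36.06 - j26.51 V.
Step 3 — Convert to polar: |V_total| = 44.76 V, ∠V_total = -36.3°.

V_total = 44.76∠-36.3° V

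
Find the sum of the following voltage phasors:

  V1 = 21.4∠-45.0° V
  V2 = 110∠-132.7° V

Step 1 — Convert each phasor to rectangular form:
  V1 = 21.4·(cos(-45.0°) + j·sin(-45.0°)) = 15.13 - j15.13 V
  V2 = 110·(cos(-132.7°) + j·sin(-132.7°)) = -74.6 - j80.84 V
Step 2 — Sum components: V_total = -59.47 - j95.97 V.
Step 3 — Convert to polar: |V_total| = 112.9 V, ∠V_total = -121.8°.

V_total = 112.9∠-121.8° V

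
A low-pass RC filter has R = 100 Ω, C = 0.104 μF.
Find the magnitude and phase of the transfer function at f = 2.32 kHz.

Step 1 — Angular frequency: ω = 2π·2320 = 1.458e+04 rad/s.
Step 2 — Transfer function: H(jω) = 1/(1 + jωRC).
Step 3 — Denominator: 1 + jωRC = 1 + j·1.458e+04·100·1.04e-07 = 1 + j0.1516.
Step 4 — H = 0.9775 - j0.1482.
Step 5 — Magnitude: |H| = 0.9887 (-0.1 dB); phase: φ = -8.6°.

|H| = 0.9887 (-0.1 dB), φ = -8.6°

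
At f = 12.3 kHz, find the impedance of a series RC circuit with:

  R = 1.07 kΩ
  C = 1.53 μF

Step 1 — Angular frequency: ω = 2π·f = 2π·1.23e+04 = 7.728e+04 rad/s.
Step 2 — Component impedances:
  R: Z = R = 1070 Ω
  C: Z = 1/(jωC) = -j/(ω·C) = 0 - j8.457 Ω
Step 3 — Series combination: Z_total = R + C = 1070 - j8.457 Ω = 1070∠-0.5° Ω.

Z = 1070 - j8.457 Ω = 1070∠-0.5° Ω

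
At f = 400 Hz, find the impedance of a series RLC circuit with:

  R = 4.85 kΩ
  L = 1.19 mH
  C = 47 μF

Step 1 — Angular frequency: ω = 2π·f = 2π·400 = 2513 rad/s.
Step 2 — Component impedances:
  R: Z = R = 4850 Ω
  L: Z = jωL = j·2513·0.00119 = 0 + j2.991 Ω
  C: Z = 1/(jωC) = -j/(ω·C) = 0 - j8.466 Ω
Step 3 — Series combination: Z_total = R + L + C = 4850 - j5.475 Ω = 4850∠-0.1° Ω.

Z = 4850 - j5.475 Ω = 4850∠-0.1° Ω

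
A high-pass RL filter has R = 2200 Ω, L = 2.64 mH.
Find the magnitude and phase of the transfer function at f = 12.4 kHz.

Step 1 — Angular frequency: ω = 2π·1.24e+04 = 7.791e+04 rad/s.
Step 2 — Transfer function: H(jω) = jωL/(R + jωL).
Step 3 — Numerator jωL = j·205.7; denominator R + jωL = 2200 + j205.7.
Step 4 — H = 0.008665 + j0.09268.
Step 5 — Magnitude: |H| = 0.09309 (-20.6 dB); phase: φ = 84.7°.

|H| = 0.09309 (-20.6 dB), φ = 84.7°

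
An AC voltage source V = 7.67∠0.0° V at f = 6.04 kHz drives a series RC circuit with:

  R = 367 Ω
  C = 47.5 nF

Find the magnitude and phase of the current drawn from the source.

Step 1 — Angular frequency: ω = 2π·f = 2π·6040 = 3.795e+04 rad/s.
Step 2 — Component impedances:
  R: Z = R = 367 Ω
  C: Z = 1/(jωC) = -j/(ω·C) = 0 - j554.7 Ω
Step 3 — Series combination: Z_total = R + C = 367 - j554.7 Ω = 665.2∠-56.5° Ω.
Step 4 — Source phasor: V = 7.67∠0.0° V = 7.67 V.
Step 5 — Ohm's law: I = V / Z_total = (7.67) / (367 - j554.7) = 0.006362 + j0.009617 A.
Step 6 — Convert to polar: |I| = 0.01153 A, ∠I = 56.5°.

I = 0.01153∠56.5° A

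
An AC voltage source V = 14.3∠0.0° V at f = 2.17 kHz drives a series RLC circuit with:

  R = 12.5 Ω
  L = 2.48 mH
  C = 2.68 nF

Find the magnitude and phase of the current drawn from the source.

Step 1 — Angular frequency: ω = 2π·f = 2π·2170 = 1.363e+04 rad/s.
Step 2 — Component impedances:
  R: Z = R = 12.5 Ω
  L: Z = jωL = j·1.363e+04·0.00248 = 0 + j33.81 Ω
  C: Z = 1/(jωC) = -j/(ω·C) = 0 - j2.737e+04 Ω
Step 3 — Series combination: Z_total = R + L + C = 12.5 - j2.733e+04 Ω = 2.733e+04∠-90.0° Ω.
Step 4 — Source phasor: V = 14.3∠0.0° V = 14.3 V.
Step 5 — Ohm's law: I = V / Z_total = (14.3) / (12.5 - j2.733e+04) = 2.393e-07 + j0.0005232 A.
Step 6 — Convert to polar: |I| = 0.0005232 A, ∠I = 90.0°.

I = 0.0005232∠90.0° A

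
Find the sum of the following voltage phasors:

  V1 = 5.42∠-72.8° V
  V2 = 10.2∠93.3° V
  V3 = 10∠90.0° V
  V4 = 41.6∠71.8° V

Step 1 — Convert each phasor to rectangular form:
  V1 = 5.42·(cos(-72.8°) + j·sin(-72.8°)) = 1.603 - j5.178 V
  V2 = 10.2·(cos(93.3°) + j·sin(93.3°)) = -0.5872 + j10.18 V
  V3 = 10·(cos(90.0°) + j·sin(90.0°)) = 0 + j10 V
  V4 = 41.6·(cos(71.8°) + j·sin(71.8°)) = 12.99 + j39.52 V
Step 2 — Sum components: V_total = 14.01 + j54.52 V.
Step 3 — Convert to polar: |V_total| = 56.3 V, ∠V_total = 75.6°.

V_total = 56.3∠75.6° V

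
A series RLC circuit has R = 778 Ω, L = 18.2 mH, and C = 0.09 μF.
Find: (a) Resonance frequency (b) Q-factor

Step 1 — Resonance condition Im(Z)=0 gives ω₀ = 1/√(LC).
Step 2 — ω₀ = 1/√(0.0182·9e-08) = 2.471e+04 rad/s.
Step 3 — f₀ = ω₀/(2π) = 3932 Hz.
Step 4 — Series Q: Q = ω₀L/R = 2.471e+04·0.0182/778 = 0.578.

(a) f₀ = 3932 Hz  (b) Q = 0.578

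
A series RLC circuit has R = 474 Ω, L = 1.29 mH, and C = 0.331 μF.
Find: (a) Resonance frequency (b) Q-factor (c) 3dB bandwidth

Step 1 — Resonance: ω₀ = 1/√(LC) = 1/√(0.00129·3.31e-07) = 4.839e+04 rad/s.
Step 2 — f₀ = ω₀/(2π) = 7702 Hz.
Step 3 — Series Q: Q = ω₀L/R = 4.839e+04·0.00129/474 = 0.1317.
Step 4 — Bandwidth: Δω = ω₀/Q = 3.674e+05 rad/s; BW = Δω/(2π) = 5.848e+04 Hz.

(a) f₀ = 7702 Hz  (b) Q = 0.1317  (c) BW = 5.848e+04 Hz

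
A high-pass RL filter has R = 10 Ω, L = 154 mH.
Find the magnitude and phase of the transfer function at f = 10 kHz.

Step 1 — Angular frequency: ω = 2π·1e+04 = 6.283e+04 rad/s.
Step 2 — Transfer function: H(jω) = jωL/(R + jωL).
Step 3 — Numerator jωL = j·9676; denominator R + jωL = 10 + j9676.
Step 4 — H = 1 + j0.001033.
Step 5 — Magnitude: |H| = 1 (-0.0 dB); phase: φ = 0.1°.

|H| = 1 (-0.0 dB), φ = 0.1°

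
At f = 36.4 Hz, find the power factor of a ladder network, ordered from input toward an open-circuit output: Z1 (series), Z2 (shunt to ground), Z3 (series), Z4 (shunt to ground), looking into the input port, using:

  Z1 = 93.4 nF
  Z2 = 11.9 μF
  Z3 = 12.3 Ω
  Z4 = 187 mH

Step 1 — Angular frequency: ω = 2π·f = 2π·36.4 = 228.7 rad/s.
Step 2 — Component impedances:
  Z1: Z = 1/(jωC) = -j/(ω·C) = 0 - j4.681e+04 Ω
  Z2: Z = 1/(jωC) = -j/(ω·C) = 0 - j367.4 Ω
  Z3: Z = R = 12.3 Ω
  Z4: Z = jωL = j·228.7·0.187 = 0 + j42.77 Ω
Step 3 — Ladder network (open output): work backward from the far end, alternating series and parallel combinations. Z_in = 15.73 - j4.677e+04 Ω = 4.677e+04∠-90.0° Ω.
Step 4 — Power factor: PF = cos(φ) = Re(Z)/|Z| = 15.732/46766 = 0.0003364.
Step 5 — Type: Im(Z) = -4.677e+04 ⇒ leading (phase φ = -90.0°).

PF = 0.0003364 (leading, φ = -90.0°)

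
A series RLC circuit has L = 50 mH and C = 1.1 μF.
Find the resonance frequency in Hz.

Step 1 — Resonance condition Im(Z)=0 gives ω₀ = 1/√(LC).
Step 2 — ω₀ = 1/√(0.05·1.1e-06) = 4264 rad/s.
Step 3 — f₀ = ω₀/(2π) = 678.6 Hz.

f₀ = 678.6 Hz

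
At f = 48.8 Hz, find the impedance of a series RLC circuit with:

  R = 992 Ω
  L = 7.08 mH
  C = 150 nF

Step 1 — Angular frequency: ω = 2π·f = 2π·48.8 = 306.6 rad/s.
Step 2 — Component impedances:
  R: Z = R = 992 Ω
  L: Z = jωL = j·306.6·0.00708 = 0 + j2.171 Ω
  C: Z = 1/(jωC) = -j/(ω·C) = 0 - j2.174e+04 Ω
Step 3 — Series combination: Z_total = R + L + C = 992 - j2.174e+04 Ω = 2.176e+04∠-87.4° Ω.

Z = 992 - j2.174e+04 Ω = 2.176e+04∠-87.4° Ω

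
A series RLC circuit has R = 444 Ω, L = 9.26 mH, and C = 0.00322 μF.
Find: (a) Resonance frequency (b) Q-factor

Step 1 — Resonance condition Im(Z)=0 gives ω₀ = 1/√(LC).
Step 2 — ω₀ = 1/√(0.00926·3.22e-09) = 1.831e+05 rad/s.
Step 3 — f₀ = ω₀/(2π) = 2.915e+04 Hz.
Step 4 — Series Q: Q = ω₀L/R = 1.831e+05·0.00926/444 = 3.819.

(a) f₀ = 2.915e+04 Hz  (b) Q = 3.819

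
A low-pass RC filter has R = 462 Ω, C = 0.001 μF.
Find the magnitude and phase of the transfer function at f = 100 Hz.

Step 1 — Angular frequency: ω = 2π·100 = 628.3 rad/s.
Step 2 — Transfer function: H(jω) = 1/(1 + jωRC).
Step 3 — Denominator: 1 + jωRC = 1 + j·628.3·462·1e-09 = 1 + j0.0002903.
Step 4 — H = 1 - j0.0002903.
Step 5 — Magnitude: |H| = 1 (-0.0 dB); phase: φ = -0.0°.

|H| = 1 (-0.0 dB), φ = -0.0°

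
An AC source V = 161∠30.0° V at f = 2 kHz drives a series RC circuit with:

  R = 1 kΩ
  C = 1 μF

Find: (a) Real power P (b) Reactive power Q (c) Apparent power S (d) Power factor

Step 1 — Angular frequency: ω = 2π·f = 2π·2000 = 1.257e+04 rad/s.
Step 2 — Component impedances:
  R: Z = R = 1000 Ω
  C: Z = 1/(jωC) = -j/(ω·C) = 0 - j79.58 Ω
Step 3 — Series combination: Z_total = R + C = 1000 - j79.58 Ω = 1003∠-4.5° Ω.
Step 4 — Source phasor: V = 161∠30.0° V = 139.4 + j80.5 V.
Step 5 — Current: I = V / Z = 0.1322 + j0.09102 A = 0.1605∠34.5° A.
Step 6 — Complex power: S = V·I* = 25.76 - j2.05 VA.
Step 7 — Real power: P = Re(S) = 25.76 W.
Step 8 — Reactive power: Q = Im(S) = -2.05 VAR.
Step 9 — Apparent power: |S| = 25.84 VA.
Step 10 — Power factor: PF = P/|S| = 0.9968 (leading).

(a) P = 25.76 W  (b) Q = -2.05 VAR  (c) S = 25.84 VA  (d) PF = 0.9968 (leading)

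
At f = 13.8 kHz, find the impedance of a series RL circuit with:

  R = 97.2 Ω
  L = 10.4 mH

Step 1 — Angular frequency: ω = 2π·f = 2π·1.38e+04 = 8.671e+04 rad/s.
Step 2 — Component impedances:
  R: Z = R = 97.2 Ω
  L: Z = jωL = j·8.671e+04·0.0104 = 0 + j901.8 Ω
Step 3 — Series combination: Z_total = R + L = 97.2 + j901.8 Ω = 907∠83.8° Ω.

Z = 97.2 + j901.8 Ω = 907∠83.8° Ω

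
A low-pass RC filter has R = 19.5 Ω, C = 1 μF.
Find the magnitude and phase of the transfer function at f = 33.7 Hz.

Step 1 — Angular frequency: ω = 2π·33.7 = 211.7 rad/s.
Step 2 — Transfer function: H(jω) = 1/(1 + jωRC).
Step 3 — Denominator: 1 + jωRC = 1 + j·211.7·19.5·1e-06 = 1 + j0.004129.
Step 4 — H = 1 - j0.004129.
Step 5 — Magnitude: |H| = 1 (-0.0 dB); phase: φ = -0.2°.

|H| = 1 (-0.0 dB), φ = -0.2°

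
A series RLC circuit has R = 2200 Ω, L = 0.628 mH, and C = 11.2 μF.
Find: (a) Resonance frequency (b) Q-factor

Step 1 — Resonance condition Im(Z)=0 gives ω₀ = 1/√(LC).
Step 2 — ω₀ = 1/√(0.000628·1.12e-05) = 1.192e+04 rad/s.
Step 3 — f₀ = ω₀/(2π) = 1898 Hz.
Step 4 — Series Q: Q = ω₀L/R = 1.192e+04·0.000628/2200 = 0.003404.

(a) f₀ = 1898 Hz  (b) Q = 0.003404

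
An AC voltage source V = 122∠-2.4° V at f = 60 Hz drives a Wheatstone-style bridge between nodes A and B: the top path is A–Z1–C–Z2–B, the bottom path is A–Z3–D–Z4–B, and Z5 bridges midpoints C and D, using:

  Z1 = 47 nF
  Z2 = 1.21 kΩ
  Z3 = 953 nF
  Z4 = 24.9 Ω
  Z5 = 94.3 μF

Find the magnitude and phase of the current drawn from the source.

Step 1 — Angular frequency: ω = 2π·f = 2π·60 = 377 rad/s.
Step 2 — Component impedances:
  Z1: Z = 1/(jωC) = -j/(ω·C) = 0 - j5.644e+04 Ω
  Z2: Z = R = 1210 Ω
  Z3: Z = 1/(jωC) = -j/(ω·C) = 0 - j2783 Ω
  Z4: Z = R = 24.9 Ω
  Z5: Z = 1/(jωC) = -j/(ω·C) = 0 - j28.13 Ω
Step 3 — Bridge requires nodal analysis (the Z5 bridge couples midpoints C and D, so the two paths cannot be reduced to a simple series/parallel combination). Setting node B to ground and injecting 1 A at node A, the 3-node admittance system at A, C, D solves to V_A = Z_AB = 24.4 - j2653 Ω = 2653∠-89.5° Ω.
Step 4 — Source phasor: V = 122∠-2.4° V = 121.9 - j5.109 V.
Step 5 — Ohm's law: I = V / Z_total = (121.9 - j5.109) / (24.4 - j2653) = 0.002348 + j0.04593 A.
Step 6 — Convert to polar: |I| = 0.04599 A, ∠I = 87.1°.

I = 0.04599∠87.1° A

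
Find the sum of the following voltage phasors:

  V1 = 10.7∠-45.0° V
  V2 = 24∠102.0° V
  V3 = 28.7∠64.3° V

Step 1 — Convert each phasor to rectangular form:
  V1 = 10.7·(cos(-45.0°) + j·sin(-45.0°)) = 7.566 - j7.566 V
  V2 = 24·(cos(102.0°) + j·sin(102.0°)) = -4.99 + j23.48 V
  V3 = 28.7·(cos(64.3°) + j·sin(64.3°)) = 12.45 + j25.86 V
Step 2 — Sum components: V_total = 15.02 + j41.77 V.
Step 3 — Convert to polar: |V_total| = 44.39 V, ∠V_total = 70.2°.

V_total = 44.39∠70.2° V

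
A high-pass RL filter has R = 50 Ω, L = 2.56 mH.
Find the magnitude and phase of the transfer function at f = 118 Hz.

Step 1 — Angular frequency: ω = 2π·118 = 741.4 rad/s.
Step 2 — Transfer function: H(jω) = jωL/(R + jωL).
Step 3 — Numerator jωL = j·1.898; denominator R + jωL = 50 + j1.898.
Step 4 — H = 0.001439 + j0.03791.
Step 5 — Magnitude: |H| = 0.03793 (-28.4 dB); phase: φ = 87.8°.

|H| = 0.03793 (-28.4 dB), φ = 87.8°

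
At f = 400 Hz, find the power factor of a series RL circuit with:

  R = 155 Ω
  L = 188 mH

Step 1 — Angular frequency: ω = 2π·f = 2π·400 = 2513 rad/s.
Step 2 — Component impedances:
  R: Z = R = 155 Ω
  L: Z = jωL = j·2513·0.188 = 0 + j472.5 Ω
Step 3 — Series combination: Z_total = R + L = 155 + j472.5 Ω = 497.3∠71.8° Ω.
Step 4 — Power factor: PF = cos(φ) = Re(Z)/|Z| = 155/497.3 = 0.3117.
Step 5 — Type: Im(Z) = 472.5 ⇒ lagging (phase φ = 71.8°).

PF = 0.3117 (lagging, φ = 71.8°)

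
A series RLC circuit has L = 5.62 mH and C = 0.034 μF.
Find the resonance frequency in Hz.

Step 1 — Resonance condition Im(Z)=0 gives ω₀ = 1/√(LC).
Step 2 — ω₀ = 1/√(0.00562·3.4e-08) = 7.234e+04 rad/s.
Step 3 — f₀ = ω₀/(2π) = 1.151e+04 Hz.

f₀ = 1.151e+04 Hz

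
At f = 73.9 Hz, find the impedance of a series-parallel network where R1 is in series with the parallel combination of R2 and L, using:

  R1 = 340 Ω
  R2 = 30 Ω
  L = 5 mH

Step 1 — Angular frequency: ω = 2π·f = 2π·73.9 = 464.3 rad/s.
Step 2 — Component impedances:
  R1: Z = R = 340 Ω
  R2: Z = R = 30 Ω
  L: Z = jωL = j·464.3·0.005 = 0 + j2.322 Ω
Step 3 — Parallel branch: R2 || L = 1/(1/R2 + 1/L) = 0.1786 + j2.308 Ω.
Step 4 — Series with R1: Z_total = R1 + (R2 || L) = 340.2 + j2.308 Ω = 340.2∠0.4° Ω.

Z = 340.2 + j2.308 Ω = 340.2∠0.4° Ω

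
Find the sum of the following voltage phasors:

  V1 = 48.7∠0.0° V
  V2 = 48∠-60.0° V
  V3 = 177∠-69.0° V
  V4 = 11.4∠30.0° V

Step 1 — Convert each phasor to rectangular form:
  V1 = 48.7·(cos(0.0°) + j·sin(0.0°)) = 48.7 V
  V2 = 48·(cos(-60.0°) + j·sin(-60.0°)) = 24 - j41.57 V
  V3 = 177·(cos(-69.0°) + j·sin(-69.0°)) = 63.43 - j165.2 V
  V4 = 11.4·(cos(30.0°) + j·sin(30.0°)) = 9.873 + j5.7 V
Step 2 — Sum components: V_total = 146 - j201.1 V.
Step 3 — Convert to polar: |V_total| = 248.5 V, ∠V_total = -54.0°.

V_total = 248.5∠-54.0° V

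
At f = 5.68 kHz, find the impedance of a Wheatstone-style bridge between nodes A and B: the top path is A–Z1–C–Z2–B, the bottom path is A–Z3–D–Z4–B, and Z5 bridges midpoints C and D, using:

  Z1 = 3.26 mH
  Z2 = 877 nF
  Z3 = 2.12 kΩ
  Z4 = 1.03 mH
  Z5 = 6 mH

Step 1 — Angular frequency: ω = 2π·f = 2π·5680 = 3.569e+04 rad/s.
Step 2 — Component impedances:
  Z1: Z = jωL = j·3.569e+04·0.00326 = 0 + j116.3 Ω
  Z2: Z = 1/(jωC) = -j/(ω·C) = 0 - j31.95 Ω
  Z3: Z = R = 2120 Ω
  Z4: Z = jωL = j·3.569e+04·0.00103 = 0 + j36.76 Ω
  Z5: Z = jωL = j·3.569e+04·0.006 = 0 + j214.1 Ω
Step 3 — Bridge requires nodal analysis (the Z5 bridge couples midpoints C and D, so the two paths cannot be reduced to a simple series/parallel combination). Setting node B to ground and injecting 1 A at node A, the 3-node admittance system at A, C, D solves to V_A = Z_AB = 3.405 + j79.54 Ω = 79.61∠87.5° Ω.

Z = 3.405 + j79.54 Ω = 79.61∠87.5° Ω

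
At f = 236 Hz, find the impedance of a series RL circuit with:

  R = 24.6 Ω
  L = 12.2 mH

Step 1 — Angular frequency: ω = 2π·f = 2π·236 = 1483 rad/s.
Step 2 — Component impedances:
  R: Z = R = 24.6 Ω
  L: Z = jωL = j·1483·0.0122 = 0 + j18.09 Ω
Step 3 — Series combination: Z_total = R + L = 24.6 + j18.09 Ω = 30.54∠36.3° Ω.

Z = 24.6 + j18.09 Ω = 30.54∠36.3° Ω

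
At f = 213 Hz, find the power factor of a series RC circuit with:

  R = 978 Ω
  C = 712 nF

Step 1 — Angular frequency: ω = 2π·f = 2π·213 = 1338 rad/s.
Step 2 — Component impedances:
  R: Z = R = 978 Ω
  C: Z = 1/(jωC) = -j/(ω·C) = 0 - j1049 Ω
Step 3 — Series combination: Z_total = R + C = 978 - j1049 Ω = 1435∠-47.0° Ω.
Step 4 — Power factor: PF = cos(φ) = Re(Z)/|Z| = 978/1434.5 = 0.6818.
Step 5 — Type: Im(Z) = -1049 ⇒ leading (phase φ = -47.0°).

PF = 0.6818 (leading, φ = -47.0°)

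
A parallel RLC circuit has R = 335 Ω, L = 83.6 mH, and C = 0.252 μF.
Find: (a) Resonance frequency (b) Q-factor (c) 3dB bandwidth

Step 1 — Resonance: ω₀ = 1/√(LC) = 1/√(0.0836·2.52e-07) = 6890 rad/s.
Step 2 — f₀ = ω₀/(2π) = 1097 Hz.
Step 3 — Parallel Q: Q = R/(ω₀L) = 335/(6890·0.0836) = 0.5816.
Step 4 — Bandwidth: Δω = ω₀/Q = 1.185e+04 rad/s; BW = Δω/(2π) = 1885 Hz.

(a) f₀ = 1097 Hz  (b) Q = 0.5816  (c) BW = 1885 Hz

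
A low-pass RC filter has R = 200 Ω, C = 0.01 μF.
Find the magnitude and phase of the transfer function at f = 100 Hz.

Step 1 — Angular frequency: ω = 2π·100 = 628.3 rad/s.
Step 2 — Transfer function: H(jω) = 1/(1 + jωRC).
Step 3 — Denominator: 1 + jωRC = 1 + j·628.3·200·1e-08 = 1 + j0.001257.
Step 4 — H = 1 - j0.001257.
Step 5 — Magnitude: |H| = 1 (-0.0 dB); phase: φ = -0.1°.

|H| = 1 (-0.0 dB), φ = -0.1°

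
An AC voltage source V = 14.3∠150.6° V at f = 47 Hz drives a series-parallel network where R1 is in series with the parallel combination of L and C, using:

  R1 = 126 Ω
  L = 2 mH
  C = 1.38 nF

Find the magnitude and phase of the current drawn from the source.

Step 1 — Angular frequency: ω = 2π·f = 2π·47 = 295.3 rad/s.
Step 2 — Component impedances:
  R1: Z = R = 126 Ω
  L: Z = jωL = j·295.3·0.002 = 0 + j0.5906 Ω
  C: Z = 1/(jωC) = -j/(ω·C) = 0 - j2.454e+06 Ω
Step 3 — Parallel branch: L || C = 1/(1/L + 1/C) = 0 + j0.5906 Ω.
Step 4 — Series with R1: Z_total = R1 + (L || C) = 126 + j0.5906 Ω = 126∠0.3° Ω.
Step 5 — Source phasor: V = 14.3∠150.6° V = -12.46 + j7.02 V.
Step 6 — Ohm's law: I = V / Z_total = (-12.46 + j7.02) / (126 + j0.5906) = -0.09861 + j0.05618 A.
Step 7 — Convert to polar: |I| = 0.1135 A, ∠I = 150.3°.

I = 0.1135∠150.3° A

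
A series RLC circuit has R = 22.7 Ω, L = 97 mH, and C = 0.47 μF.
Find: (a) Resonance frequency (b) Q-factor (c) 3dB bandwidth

Step 1 — Resonance condition Im(Z)=0 gives ω₀ = 1/√(LC).
Step 2 — ω₀ = 1/√(0.097·4.7e-07) = 4683 rad/s.
Step 3 — f₀ = ω₀/(2π) = 745.4 Hz.
Step 4 — Series Q: Q = ω₀L/R = 4683·0.097/22.7 = 20.01.
Step 5 — 3dB bandwidth: Δω = ω₀/Q = 234 rad/s; BW = Δω/(2π) = 37.25 Hz.

(a) f₀ = 745.4 Hz  (b) Q = 20.01  (c) BW = 37.25 Hz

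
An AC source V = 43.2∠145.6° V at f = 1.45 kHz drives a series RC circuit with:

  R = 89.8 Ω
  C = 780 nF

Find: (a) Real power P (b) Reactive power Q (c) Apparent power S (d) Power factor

Step 1 — Angular frequency: ω = 2π·f = 2π·1450 = 9111 rad/s.
Step 2 — Component impedances:
  R: Z = R = 89.8 Ω
  C: Z = 1/(jωC) = -j/(ω·C) = 0 - j140.7 Ω
Step 3 — Series combination: Z_total = R + C = 89.8 - j140.7 Ω = 166.9∠-57.5° Ω.
Step 4 — Source phasor: V = 43.2∠145.6° V = -35.64 + j24.41 V.
Step 5 — Current: I = V / Z = -0.2381 - j0.1014 A = 0.2588∠-156.9° A.
Step 6 — Complex power: S = V·I* = 6.014 - j9.424 VA.
Step 7 — Real power: P = Re(S) = 6.014 W.
Step 8 — Reactive power: Q = Im(S) = -9.424 VAR.
Step 9 — Apparent power: |S| = 11.18 VA.
Step 10 — Power factor: PF = P/|S| = 0.5379 (leading).

(a) P = 6.014 W  (b) Q = -9.424 VAR  (c) S = 11.18 VA  (d) PF = 0.5379 (leading)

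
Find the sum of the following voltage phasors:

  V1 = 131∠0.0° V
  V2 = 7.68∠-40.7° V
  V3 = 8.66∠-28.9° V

Step 1 — Convert each phasor to rectangular form:
  V1 = 131·(cos(0.0°) + j·sin(0.0°)) = 131 V
  V2 = 7.68·(cos(-40.7°) + j·sin(-40.7°)) = 5.822 - j5.008 V
  V3 = 8.66·(cos(-28.9°) + j·sin(-28.9°)) = 7.582 - j4.185 V
Step 2 — Sum components: V_total = 144.4 - j9.193 V.
Step 3 — Convert to polar: |V_total| = 144.7 V, ∠V_total = -3.6°.

V_total = 144.7∠-3.6° V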